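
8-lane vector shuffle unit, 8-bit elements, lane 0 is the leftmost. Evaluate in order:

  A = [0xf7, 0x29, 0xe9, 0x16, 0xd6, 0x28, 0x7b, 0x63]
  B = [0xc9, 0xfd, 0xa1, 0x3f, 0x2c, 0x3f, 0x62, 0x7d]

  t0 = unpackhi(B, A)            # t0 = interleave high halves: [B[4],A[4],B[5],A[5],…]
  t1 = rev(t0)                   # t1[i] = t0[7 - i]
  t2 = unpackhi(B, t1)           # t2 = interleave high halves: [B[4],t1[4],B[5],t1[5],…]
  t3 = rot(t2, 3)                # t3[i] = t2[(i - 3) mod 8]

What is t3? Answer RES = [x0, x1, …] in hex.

RES = [ 0xd6  0x7d  0x2c  0x2c  0x28  0x3f  0x3f  0x62 ]

t0 = [0x2c, 0xd6, 0x3f, 0x28, 0x62, 0x7b, 0x7d, 0x63]
t1 = [0x63, 0x7d, 0x7b, 0x62, 0x28, 0x3f, 0xd6, 0x2c]
t2 = [0x2c, 0x28, 0x3f, 0x3f, 0x62, 0xd6, 0x7d, 0x2c]
t3 = [0xd6, 0x7d, 0x2c, 0x2c, 0x28, 0x3f, 0x3f, 0x62]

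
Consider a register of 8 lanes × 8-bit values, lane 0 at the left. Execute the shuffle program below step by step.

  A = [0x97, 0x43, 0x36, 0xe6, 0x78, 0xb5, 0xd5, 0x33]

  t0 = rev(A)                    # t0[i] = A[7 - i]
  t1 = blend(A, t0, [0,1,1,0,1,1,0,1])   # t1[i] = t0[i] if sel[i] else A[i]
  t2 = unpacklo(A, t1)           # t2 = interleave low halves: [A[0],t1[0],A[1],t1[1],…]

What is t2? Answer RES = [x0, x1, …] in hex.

  t0: 33 d5 b5 78 e6 36 43 97
  t1: 97 d5 b5 e6 e6 36 d5 97
  t2: 97 97 43 d5 36 b5 e6 e6

RES = [ 0x97  0x97  0x43  0xd5  0x36  0xb5  0xe6  0xe6 ]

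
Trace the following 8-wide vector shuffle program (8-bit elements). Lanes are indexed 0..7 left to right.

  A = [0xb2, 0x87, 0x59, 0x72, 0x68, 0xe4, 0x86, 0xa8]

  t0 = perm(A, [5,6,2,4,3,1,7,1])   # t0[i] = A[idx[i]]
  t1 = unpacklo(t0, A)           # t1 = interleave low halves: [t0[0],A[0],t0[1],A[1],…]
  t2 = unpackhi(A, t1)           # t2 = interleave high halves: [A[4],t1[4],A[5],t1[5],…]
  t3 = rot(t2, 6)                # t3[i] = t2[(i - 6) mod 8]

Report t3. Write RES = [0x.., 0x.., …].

RES = [0xe4, 0x59, 0x86, 0x68, 0xa8, 0x72, 0x68, 0x59]

t0 = [0xe4, 0x86, 0x59, 0x68, 0x72, 0x87, 0xa8, 0x87]
t1 = [0xe4, 0xb2, 0x86, 0x87, 0x59, 0x59, 0x68, 0x72]
t2 = [0x68, 0x59, 0xe4, 0x59, 0x86, 0x68, 0xa8, 0x72]
t3 = [0xe4, 0x59, 0x86, 0x68, 0xa8, 0x72, 0x68, 0x59]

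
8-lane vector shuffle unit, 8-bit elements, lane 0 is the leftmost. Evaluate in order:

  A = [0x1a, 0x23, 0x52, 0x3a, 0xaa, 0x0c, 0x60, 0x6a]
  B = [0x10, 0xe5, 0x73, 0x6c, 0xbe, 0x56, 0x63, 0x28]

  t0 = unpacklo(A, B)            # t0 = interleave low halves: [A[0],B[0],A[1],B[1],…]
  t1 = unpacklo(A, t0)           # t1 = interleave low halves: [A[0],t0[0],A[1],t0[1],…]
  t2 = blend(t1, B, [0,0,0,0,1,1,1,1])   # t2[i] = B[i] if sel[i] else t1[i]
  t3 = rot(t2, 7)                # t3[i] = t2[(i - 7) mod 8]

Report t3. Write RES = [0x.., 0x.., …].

t0 = [0x1a, 0x10, 0x23, 0xe5, 0x52, 0x73, 0x3a, 0x6c]
t1 = [0x1a, 0x1a, 0x23, 0x10, 0x52, 0x23, 0x3a, 0xe5]
t2 = [0x1a, 0x1a, 0x23, 0x10, 0xbe, 0x56, 0x63, 0x28]
t3 = [0x1a, 0x23, 0x10, 0xbe, 0x56, 0x63, 0x28, 0x1a]

RES = [0x1a, 0x23, 0x10, 0xbe, 0x56, 0x63, 0x28, 0x1a]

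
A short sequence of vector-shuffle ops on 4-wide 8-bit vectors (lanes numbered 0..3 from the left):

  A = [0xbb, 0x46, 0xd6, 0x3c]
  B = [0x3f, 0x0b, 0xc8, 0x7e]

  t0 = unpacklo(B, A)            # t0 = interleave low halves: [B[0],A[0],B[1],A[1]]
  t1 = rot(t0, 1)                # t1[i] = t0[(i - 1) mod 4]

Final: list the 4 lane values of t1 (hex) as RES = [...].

RES = [ 0x46  0x3f  0xbb  0x0b ]

  t0: 3f bb 0b 46
  t1: 46 3f bb 0b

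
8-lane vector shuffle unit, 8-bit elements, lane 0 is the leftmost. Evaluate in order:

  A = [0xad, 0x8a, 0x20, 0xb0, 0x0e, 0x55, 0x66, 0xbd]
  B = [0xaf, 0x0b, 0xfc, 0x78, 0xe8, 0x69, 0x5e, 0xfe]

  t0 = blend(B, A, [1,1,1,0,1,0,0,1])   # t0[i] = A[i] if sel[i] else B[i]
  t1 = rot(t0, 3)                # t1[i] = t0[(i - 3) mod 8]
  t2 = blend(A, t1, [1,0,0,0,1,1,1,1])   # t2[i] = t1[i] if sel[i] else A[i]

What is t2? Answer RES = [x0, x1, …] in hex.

RES = [ 0x69  0x8a  0x20  0xb0  0x8a  0x20  0x78  0x0e ]

  t0: ad 8a 20 78 0e 69 5e bd
  t1: 69 5e bd ad 8a 20 78 0e
  t2: 69 8a 20 b0 8a 20 78 0e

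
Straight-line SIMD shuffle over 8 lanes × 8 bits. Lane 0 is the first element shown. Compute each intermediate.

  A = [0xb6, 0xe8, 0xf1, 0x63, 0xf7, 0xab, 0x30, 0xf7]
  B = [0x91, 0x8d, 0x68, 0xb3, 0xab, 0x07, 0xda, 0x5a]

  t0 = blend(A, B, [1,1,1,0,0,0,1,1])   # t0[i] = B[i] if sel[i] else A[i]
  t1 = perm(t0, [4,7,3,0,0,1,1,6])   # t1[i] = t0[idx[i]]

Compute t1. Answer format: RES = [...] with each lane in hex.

t0 = [0x91, 0x8d, 0x68, 0x63, 0xf7, 0xab, 0xda, 0x5a]
t1 = [0xf7, 0x5a, 0x63, 0x91, 0x91, 0x8d, 0x8d, 0xda]

RES = [ 0xf7  0x5a  0x63  0x91  0x91  0x8d  0x8d  0xda ]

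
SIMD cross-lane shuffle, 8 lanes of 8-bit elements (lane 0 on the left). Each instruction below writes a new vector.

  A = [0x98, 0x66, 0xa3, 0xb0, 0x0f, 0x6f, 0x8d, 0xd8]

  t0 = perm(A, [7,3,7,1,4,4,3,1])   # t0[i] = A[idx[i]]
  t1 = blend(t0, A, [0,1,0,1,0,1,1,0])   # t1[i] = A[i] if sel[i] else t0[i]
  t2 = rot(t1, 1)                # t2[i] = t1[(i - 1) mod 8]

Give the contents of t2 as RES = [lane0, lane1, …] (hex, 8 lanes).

RES = [ 0x66  0xd8  0x66  0xd8  0xb0  0x0f  0x6f  0x8d ]

t0 = [0xd8, 0xb0, 0xd8, 0x66, 0x0f, 0x0f, 0xb0, 0x66]
t1 = [0xd8, 0x66, 0xd8, 0xb0, 0x0f, 0x6f, 0x8d, 0x66]
t2 = [0x66, 0xd8, 0x66, 0xd8, 0xb0, 0x0f, 0x6f, 0x8d]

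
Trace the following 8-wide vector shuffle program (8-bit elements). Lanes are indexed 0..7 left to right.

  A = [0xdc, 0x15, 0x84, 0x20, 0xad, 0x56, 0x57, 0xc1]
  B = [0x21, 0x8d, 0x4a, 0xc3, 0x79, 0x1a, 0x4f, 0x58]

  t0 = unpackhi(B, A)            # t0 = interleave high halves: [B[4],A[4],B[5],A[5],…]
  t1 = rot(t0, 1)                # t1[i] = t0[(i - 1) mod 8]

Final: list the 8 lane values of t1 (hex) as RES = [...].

t0 = [0x79, 0xad, 0x1a, 0x56, 0x4f, 0x57, 0x58, 0xc1]
t1 = [0xc1, 0x79, 0xad, 0x1a, 0x56, 0x4f, 0x57, 0x58]

RES = [ 0xc1  0x79  0xad  0x1a  0x56  0x4f  0x57  0x58 ]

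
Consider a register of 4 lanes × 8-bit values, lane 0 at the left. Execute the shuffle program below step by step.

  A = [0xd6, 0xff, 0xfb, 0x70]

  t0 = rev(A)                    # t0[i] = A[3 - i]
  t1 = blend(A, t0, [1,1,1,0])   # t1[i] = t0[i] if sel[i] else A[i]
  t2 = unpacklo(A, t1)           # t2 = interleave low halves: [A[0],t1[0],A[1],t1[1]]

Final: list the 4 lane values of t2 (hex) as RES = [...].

RES = [0xd6, 0x70, 0xff, 0xfb]

t0 = [0x70, 0xfb, 0xff, 0xd6]
t1 = [0x70, 0xfb, 0xff, 0x70]
t2 = [0xd6, 0x70, 0xff, 0xfb]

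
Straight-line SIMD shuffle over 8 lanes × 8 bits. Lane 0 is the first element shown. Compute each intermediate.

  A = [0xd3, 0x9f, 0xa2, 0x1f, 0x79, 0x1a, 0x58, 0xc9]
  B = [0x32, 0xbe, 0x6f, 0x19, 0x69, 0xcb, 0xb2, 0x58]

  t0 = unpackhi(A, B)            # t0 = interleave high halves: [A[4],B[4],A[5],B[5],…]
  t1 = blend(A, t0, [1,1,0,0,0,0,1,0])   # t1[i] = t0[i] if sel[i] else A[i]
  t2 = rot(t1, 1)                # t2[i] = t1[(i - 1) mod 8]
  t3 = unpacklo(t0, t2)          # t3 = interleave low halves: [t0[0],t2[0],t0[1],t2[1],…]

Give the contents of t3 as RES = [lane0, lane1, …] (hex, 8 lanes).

  t0: 79 69 1a cb 58 b2 c9 58
  t1: 79 69 a2 1f 79 1a c9 c9
  t2: c9 79 69 a2 1f 79 1a c9
  t3: 79 c9 69 79 1a 69 cb a2

RES = [ 0x79  0xc9  0x69  0x79  0x1a  0x69  0xcb  0xa2 ]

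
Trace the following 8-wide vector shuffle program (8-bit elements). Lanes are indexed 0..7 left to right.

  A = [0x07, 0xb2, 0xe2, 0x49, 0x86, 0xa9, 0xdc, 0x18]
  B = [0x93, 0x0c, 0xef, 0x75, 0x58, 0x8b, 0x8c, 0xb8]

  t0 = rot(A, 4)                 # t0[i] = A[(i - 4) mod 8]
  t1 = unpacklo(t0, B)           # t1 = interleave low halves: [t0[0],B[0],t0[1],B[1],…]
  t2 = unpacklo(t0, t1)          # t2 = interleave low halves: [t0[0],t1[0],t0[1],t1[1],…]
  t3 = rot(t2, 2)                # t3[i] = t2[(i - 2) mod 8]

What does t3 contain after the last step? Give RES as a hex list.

RES = [0x18, 0x0c, 0x86, 0x86, 0xa9, 0x93, 0xdc, 0xa9]

→ t0 |86|a9|dc|18|07|b2|e2|49|
→ t1 |86|93|a9|0c|dc|ef|18|75|
→ t2 |86|86|a9|93|dc|a9|18|0c|
→ t3 |18|0c|86|86|a9|93|dc|a9|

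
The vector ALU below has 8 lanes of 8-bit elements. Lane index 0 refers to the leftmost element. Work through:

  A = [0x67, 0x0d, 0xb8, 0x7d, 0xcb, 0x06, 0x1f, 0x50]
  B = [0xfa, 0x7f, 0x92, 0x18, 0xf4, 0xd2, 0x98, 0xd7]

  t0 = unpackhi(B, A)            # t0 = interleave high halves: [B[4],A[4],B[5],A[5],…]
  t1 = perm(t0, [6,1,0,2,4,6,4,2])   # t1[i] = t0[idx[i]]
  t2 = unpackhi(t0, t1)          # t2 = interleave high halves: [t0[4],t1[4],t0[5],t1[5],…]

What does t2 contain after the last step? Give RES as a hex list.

t0 = [0xf4, 0xcb, 0xd2, 0x06, 0x98, 0x1f, 0xd7, 0x50]
t1 = [0xd7, 0xcb, 0xf4, 0xd2, 0x98, 0xd7, 0x98, 0xd2]
t2 = [0x98, 0x98, 0x1f, 0xd7, 0xd7, 0x98, 0x50, 0xd2]

RES = [0x98, 0x98, 0x1f, 0xd7, 0xd7, 0x98, 0x50, 0xd2]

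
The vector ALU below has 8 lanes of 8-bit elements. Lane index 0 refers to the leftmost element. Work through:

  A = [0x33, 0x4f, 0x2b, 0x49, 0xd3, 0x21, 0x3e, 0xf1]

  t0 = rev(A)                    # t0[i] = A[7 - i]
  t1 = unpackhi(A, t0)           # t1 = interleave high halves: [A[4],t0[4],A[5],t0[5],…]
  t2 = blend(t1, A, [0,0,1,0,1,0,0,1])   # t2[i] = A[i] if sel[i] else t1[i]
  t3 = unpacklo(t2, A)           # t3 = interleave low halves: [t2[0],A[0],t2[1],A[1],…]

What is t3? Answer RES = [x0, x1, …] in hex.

RES = [ 0xd3  0x33  0x49  0x4f  0x2b  0x2b  0x2b  0x49 ]

t0 = [0xf1, 0x3e, 0x21, 0xd3, 0x49, 0x2b, 0x4f, 0x33]
t1 = [0xd3, 0x49, 0x21, 0x2b, 0x3e, 0x4f, 0xf1, 0x33]
t2 = [0xd3, 0x49, 0x2b, 0x2b, 0xd3, 0x4f, 0xf1, 0xf1]
t3 = [0xd3, 0x33, 0x49, 0x4f, 0x2b, 0x2b, 0x2b, 0x49]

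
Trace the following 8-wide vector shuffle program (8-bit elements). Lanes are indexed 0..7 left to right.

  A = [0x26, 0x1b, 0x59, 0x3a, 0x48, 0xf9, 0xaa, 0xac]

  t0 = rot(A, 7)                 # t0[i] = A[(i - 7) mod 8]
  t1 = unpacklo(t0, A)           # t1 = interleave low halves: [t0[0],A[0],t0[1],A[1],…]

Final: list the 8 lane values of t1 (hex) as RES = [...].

RES = [0x1b, 0x26, 0x59, 0x1b, 0x3a, 0x59, 0x48, 0x3a]

→ t0 |1b|59|3a|48|f9|aa|ac|26|
→ t1 |1b|26|59|1b|3a|59|48|3a|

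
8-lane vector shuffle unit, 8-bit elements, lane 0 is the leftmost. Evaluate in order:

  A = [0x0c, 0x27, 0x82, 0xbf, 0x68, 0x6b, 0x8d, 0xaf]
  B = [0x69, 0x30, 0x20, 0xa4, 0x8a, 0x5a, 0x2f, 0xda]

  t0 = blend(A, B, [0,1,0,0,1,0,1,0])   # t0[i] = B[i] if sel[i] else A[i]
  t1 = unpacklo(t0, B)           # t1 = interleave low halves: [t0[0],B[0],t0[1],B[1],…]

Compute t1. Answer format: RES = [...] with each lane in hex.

RES = [0x0c, 0x69, 0x30, 0x30, 0x82, 0x20, 0xbf, 0xa4]

t0 = [0x0c, 0x30, 0x82, 0xbf, 0x8a, 0x6b, 0x2f, 0xaf]
t1 = [0x0c, 0x69, 0x30, 0x30, 0x82, 0x20, 0xbf, 0xa4]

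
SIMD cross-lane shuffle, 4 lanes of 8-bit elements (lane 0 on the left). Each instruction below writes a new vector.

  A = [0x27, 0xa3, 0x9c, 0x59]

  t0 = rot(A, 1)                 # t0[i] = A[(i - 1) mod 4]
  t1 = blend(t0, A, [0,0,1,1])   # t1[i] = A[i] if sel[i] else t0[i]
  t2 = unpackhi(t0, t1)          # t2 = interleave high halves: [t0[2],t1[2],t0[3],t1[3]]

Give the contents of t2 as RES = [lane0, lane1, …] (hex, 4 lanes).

  t0: 59 27 a3 9c
  t1: 59 27 9c 59
  t2: a3 9c 9c 59

RES = [0xa3, 0x9c, 0x9c, 0x59]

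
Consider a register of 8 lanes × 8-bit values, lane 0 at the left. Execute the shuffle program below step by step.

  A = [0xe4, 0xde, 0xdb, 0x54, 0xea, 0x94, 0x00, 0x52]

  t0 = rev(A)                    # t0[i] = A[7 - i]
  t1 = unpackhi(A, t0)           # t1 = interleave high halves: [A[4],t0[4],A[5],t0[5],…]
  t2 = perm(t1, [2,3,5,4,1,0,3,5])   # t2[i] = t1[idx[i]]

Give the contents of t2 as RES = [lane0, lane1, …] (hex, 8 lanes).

RES = [0x94, 0xdb, 0xde, 0x00, 0x54, 0xea, 0xdb, 0xde]

→ t0 |52|00|94|ea|54|db|de|e4|
→ t1 |ea|54|94|db|00|de|52|e4|
→ t2 |94|db|de|00|54|ea|db|de|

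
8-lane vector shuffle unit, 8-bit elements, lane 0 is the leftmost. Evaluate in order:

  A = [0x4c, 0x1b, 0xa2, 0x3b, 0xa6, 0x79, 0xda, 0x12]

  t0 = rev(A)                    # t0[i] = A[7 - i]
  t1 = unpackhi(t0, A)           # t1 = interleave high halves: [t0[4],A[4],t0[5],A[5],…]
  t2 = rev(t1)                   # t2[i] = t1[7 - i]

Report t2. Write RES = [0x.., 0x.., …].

RES = [0x12, 0x4c, 0xda, 0x1b, 0x79, 0xa2, 0xa6, 0x3b]

  t0: 12 da 79 a6 3b a2 1b 4c
  t1: 3b a6 a2 79 1b da 4c 12
  t2: 12 4c da 1b 79 a2 a6 3b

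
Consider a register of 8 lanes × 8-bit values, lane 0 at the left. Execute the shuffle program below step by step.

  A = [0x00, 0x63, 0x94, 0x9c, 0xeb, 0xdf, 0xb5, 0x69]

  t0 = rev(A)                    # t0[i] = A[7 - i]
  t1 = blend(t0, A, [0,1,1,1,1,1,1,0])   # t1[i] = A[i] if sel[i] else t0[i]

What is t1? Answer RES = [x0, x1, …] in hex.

RES = [ 0x69  0x63  0x94  0x9c  0xeb  0xdf  0xb5  0x00 ]

  t0: 69 b5 df eb 9c 94 63 00
  t1: 69 63 94 9c eb df b5 00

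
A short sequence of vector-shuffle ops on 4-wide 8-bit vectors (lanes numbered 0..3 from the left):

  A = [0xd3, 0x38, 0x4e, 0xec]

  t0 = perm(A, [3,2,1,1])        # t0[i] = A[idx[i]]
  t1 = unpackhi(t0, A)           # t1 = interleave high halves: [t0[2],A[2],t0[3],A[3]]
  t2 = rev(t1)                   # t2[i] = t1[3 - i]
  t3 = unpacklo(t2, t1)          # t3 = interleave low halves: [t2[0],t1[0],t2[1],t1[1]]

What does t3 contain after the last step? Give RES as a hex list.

RES = [0xec, 0x38, 0x38, 0x4e]

t0 = [0xec, 0x4e, 0x38, 0x38]
t1 = [0x38, 0x4e, 0x38, 0xec]
t2 = [0xec, 0x38, 0x4e, 0x38]
t3 = [0xec, 0x38, 0x38, 0x4e]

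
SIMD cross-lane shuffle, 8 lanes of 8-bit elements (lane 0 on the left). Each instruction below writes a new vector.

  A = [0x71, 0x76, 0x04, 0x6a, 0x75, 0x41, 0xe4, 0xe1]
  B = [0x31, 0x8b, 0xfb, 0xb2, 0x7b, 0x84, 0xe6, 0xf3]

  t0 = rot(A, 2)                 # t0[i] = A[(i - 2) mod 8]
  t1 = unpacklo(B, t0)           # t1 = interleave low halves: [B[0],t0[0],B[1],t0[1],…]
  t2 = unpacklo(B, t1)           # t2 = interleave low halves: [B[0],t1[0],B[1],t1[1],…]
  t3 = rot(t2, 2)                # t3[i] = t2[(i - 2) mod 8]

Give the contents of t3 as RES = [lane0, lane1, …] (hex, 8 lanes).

RES = [ 0xb2  0xe1  0x31  0x31  0x8b  0xe4  0xfb  0x8b ]

t0 = [0xe4, 0xe1, 0x71, 0x76, 0x04, 0x6a, 0x75, 0x41]
t1 = [0x31, 0xe4, 0x8b, 0xe1, 0xfb, 0x71, 0xb2, 0x76]
t2 = [0x31, 0x31, 0x8b, 0xe4, 0xfb, 0x8b, 0xb2, 0xe1]
t3 = [0xb2, 0xe1, 0x31, 0x31, 0x8b, 0xe4, 0xfb, 0x8b]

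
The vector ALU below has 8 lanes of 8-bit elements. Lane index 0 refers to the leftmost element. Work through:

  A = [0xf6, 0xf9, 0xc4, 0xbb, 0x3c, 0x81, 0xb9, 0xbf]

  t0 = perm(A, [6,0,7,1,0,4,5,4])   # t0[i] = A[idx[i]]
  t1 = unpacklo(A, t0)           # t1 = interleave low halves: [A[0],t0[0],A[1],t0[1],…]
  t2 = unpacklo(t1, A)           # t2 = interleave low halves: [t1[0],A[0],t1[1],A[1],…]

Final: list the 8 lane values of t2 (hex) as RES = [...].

RES = [0xf6, 0xf6, 0xb9, 0xf9, 0xf9, 0xc4, 0xf6, 0xbb]

t0 = [0xb9, 0xf6, 0xbf, 0xf9, 0xf6, 0x3c, 0x81, 0x3c]
t1 = [0xf6, 0xb9, 0xf9, 0xf6, 0xc4, 0xbf, 0xbb, 0xf9]
t2 = [0xf6, 0xf6, 0xb9, 0xf9, 0xf9, 0xc4, 0xf6, 0xbb]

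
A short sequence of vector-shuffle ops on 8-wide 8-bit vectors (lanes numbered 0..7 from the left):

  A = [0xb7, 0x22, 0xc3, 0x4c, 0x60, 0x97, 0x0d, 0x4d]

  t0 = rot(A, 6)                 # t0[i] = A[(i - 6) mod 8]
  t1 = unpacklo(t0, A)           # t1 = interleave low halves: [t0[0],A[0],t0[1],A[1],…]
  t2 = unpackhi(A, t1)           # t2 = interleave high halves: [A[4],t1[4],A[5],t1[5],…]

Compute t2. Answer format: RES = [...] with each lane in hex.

RES = [ 0x60  0x60  0x97  0xc3  0x0d  0x97  0x4d  0x4c ]

t0 = [0xc3, 0x4c, 0x60, 0x97, 0x0d, 0x4d, 0xb7, 0x22]
t1 = [0xc3, 0xb7, 0x4c, 0x22, 0x60, 0xc3, 0x97, 0x4c]
t2 = [0x60, 0x60, 0x97, 0xc3, 0x0d, 0x97, 0x4d, 0x4c]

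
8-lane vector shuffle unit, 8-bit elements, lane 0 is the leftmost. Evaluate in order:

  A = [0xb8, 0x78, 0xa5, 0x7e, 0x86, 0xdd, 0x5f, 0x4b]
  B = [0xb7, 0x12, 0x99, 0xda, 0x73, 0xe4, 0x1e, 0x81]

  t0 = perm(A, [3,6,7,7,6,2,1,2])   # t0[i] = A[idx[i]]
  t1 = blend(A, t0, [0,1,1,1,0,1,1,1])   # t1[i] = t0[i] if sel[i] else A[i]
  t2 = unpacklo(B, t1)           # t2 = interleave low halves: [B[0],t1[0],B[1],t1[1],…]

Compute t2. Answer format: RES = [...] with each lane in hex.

t0 = [0x7e, 0x5f, 0x4b, 0x4b, 0x5f, 0xa5, 0x78, 0xa5]
t1 = [0xb8, 0x5f, 0x4b, 0x4b, 0x86, 0xa5, 0x78, 0xa5]
t2 = [0xb7, 0xb8, 0x12, 0x5f, 0x99, 0x4b, 0xda, 0x4b]

RES = [ 0xb7  0xb8  0x12  0x5f  0x99  0x4b  0xda  0x4b ]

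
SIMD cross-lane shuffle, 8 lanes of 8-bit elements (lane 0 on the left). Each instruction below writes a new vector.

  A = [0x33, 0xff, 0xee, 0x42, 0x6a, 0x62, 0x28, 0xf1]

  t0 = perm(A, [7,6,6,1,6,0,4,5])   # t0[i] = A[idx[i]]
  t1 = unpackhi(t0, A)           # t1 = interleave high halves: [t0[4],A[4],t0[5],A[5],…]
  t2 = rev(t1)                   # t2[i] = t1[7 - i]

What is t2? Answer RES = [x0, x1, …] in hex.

t0 = [0xf1, 0x28, 0x28, 0xff, 0x28, 0x33, 0x6a, 0x62]
t1 = [0x28, 0x6a, 0x33, 0x62, 0x6a, 0x28, 0x62, 0xf1]
t2 = [0xf1, 0x62, 0x28, 0x6a, 0x62, 0x33, 0x6a, 0x28]

RES = [0xf1, 0x62, 0x28, 0x6a, 0x62, 0x33, 0x6a, 0x28]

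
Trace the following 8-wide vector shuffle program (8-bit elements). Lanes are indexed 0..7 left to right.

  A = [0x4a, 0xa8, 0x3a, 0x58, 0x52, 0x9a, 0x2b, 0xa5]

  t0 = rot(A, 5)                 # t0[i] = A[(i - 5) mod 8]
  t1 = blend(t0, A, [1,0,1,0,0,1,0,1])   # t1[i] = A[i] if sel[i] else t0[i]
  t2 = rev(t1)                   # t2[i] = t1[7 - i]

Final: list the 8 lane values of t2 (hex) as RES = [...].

RES = [0xa5, 0xa8, 0x9a, 0xa5, 0x2b, 0x3a, 0x52, 0x4a]

  t0: 58 52 9a 2b a5 4a a8 3a
  t1: 4a 52 3a 2b a5 9a a8 a5
  t2: a5 a8 9a a5 2b 3a 52 4a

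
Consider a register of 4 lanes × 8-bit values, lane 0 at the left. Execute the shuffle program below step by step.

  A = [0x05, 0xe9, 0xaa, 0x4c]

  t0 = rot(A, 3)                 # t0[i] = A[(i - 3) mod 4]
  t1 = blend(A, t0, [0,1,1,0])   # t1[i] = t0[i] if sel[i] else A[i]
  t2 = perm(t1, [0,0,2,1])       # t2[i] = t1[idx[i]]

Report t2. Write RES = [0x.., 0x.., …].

RES = [ 0x05  0x05  0x4c  0xaa ]

  t0: e9 aa 4c 05
  t1: 05 aa 4c 4c
  t2: 05 05 4c aa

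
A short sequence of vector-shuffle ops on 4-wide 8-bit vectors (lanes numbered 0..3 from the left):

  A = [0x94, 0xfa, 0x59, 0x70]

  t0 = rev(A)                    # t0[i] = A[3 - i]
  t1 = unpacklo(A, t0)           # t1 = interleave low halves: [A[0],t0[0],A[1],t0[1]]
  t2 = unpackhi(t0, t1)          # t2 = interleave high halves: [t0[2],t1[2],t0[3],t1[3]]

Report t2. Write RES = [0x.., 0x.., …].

→ t0 |70|59|fa|94|
→ t1 |94|70|fa|59|
→ t2 |fa|fa|94|59|

RES = [ 0xfa  0xfa  0x94  0x59 ]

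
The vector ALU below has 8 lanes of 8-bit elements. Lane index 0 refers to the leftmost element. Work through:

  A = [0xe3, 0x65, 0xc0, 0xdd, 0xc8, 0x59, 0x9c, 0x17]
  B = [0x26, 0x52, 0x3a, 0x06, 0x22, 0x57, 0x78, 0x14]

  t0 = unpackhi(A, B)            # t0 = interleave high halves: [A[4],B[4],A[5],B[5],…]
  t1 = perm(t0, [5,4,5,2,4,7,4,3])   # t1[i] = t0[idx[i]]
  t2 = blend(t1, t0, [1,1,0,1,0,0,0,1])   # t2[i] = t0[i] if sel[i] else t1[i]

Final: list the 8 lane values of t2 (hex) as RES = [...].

RES = [ 0xc8  0x22  0x78  0x57  0x9c  0x14  0x9c  0x14 ]

  t0: c8 22 59 57 9c 78 17 14
  t1: 78 9c 78 59 9c 14 9c 57
  t2: c8 22 78 57 9c 14 9c 14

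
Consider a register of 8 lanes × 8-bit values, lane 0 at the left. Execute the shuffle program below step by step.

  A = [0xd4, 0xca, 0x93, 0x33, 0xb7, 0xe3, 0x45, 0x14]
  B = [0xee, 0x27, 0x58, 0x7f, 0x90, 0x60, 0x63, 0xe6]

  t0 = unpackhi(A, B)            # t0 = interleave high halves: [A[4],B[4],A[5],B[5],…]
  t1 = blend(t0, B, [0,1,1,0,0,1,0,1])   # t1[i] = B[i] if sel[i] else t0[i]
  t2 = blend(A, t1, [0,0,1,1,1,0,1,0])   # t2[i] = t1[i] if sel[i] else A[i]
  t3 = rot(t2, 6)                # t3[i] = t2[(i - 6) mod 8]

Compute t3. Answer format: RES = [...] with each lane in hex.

→ t0 |b7|90|e3|60|45|63|14|e6|
→ t1 |b7|27|58|60|45|60|14|e6|
→ t2 |d4|ca|58|60|45|e3|14|14|
→ t3 |58|60|45|e3|14|14|d4|ca|

RES = [0x58, 0x60, 0x45, 0xe3, 0x14, 0x14, 0xd4, 0xca]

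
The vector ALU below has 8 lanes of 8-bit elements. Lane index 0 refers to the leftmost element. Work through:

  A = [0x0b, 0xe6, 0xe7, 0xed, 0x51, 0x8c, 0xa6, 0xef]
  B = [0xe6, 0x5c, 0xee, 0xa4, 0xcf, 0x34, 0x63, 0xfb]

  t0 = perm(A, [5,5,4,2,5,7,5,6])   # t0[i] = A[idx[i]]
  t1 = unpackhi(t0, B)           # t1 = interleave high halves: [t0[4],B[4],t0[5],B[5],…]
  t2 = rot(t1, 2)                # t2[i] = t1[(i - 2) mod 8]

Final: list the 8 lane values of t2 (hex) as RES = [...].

RES = [0xa6, 0xfb, 0x8c, 0xcf, 0xef, 0x34, 0x8c, 0x63]

t0 = [0x8c, 0x8c, 0x51, 0xe7, 0x8c, 0xef, 0x8c, 0xa6]
t1 = [0x8c, 0xcf, 0xef, 0x34, 0x8c, 0x63, 0xa6, 0xfb]
t2 = [0xa6, 0xfb, 0x8c, 0xcf, 0xef, 0x34, 0x8c, 0x63]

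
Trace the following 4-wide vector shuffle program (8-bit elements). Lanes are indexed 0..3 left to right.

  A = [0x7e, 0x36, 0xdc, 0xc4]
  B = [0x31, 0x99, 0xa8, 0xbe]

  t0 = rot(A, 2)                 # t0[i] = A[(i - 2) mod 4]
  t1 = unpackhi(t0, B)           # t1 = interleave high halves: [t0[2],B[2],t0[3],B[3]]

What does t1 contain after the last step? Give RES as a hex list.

t0 = [0xdc, 0xc4, 0x7e, 0x36]
t1 = [0x7e, 0xa8, 0x36, 0xbe]

RES = [0x7e, 0xa8, 0x36, 0xbe]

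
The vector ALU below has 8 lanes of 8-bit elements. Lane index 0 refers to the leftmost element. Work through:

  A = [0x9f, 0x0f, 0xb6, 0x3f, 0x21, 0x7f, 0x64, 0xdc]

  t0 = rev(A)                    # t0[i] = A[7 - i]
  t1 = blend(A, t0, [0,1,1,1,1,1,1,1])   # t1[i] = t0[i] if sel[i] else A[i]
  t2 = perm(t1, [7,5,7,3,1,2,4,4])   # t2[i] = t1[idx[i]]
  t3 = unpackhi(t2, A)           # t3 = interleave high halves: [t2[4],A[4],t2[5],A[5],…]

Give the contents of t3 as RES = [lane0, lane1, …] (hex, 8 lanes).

t0 = [0xdc, 0x64, 0x7f, 0x21, 0x3f, 0xb6, 0x0f, 0x9f]
t1 = [0x9f, 0x64, 0x7f, 0x21, 0x3f, 0xb6, 0x0f, 0x9f]
t2 = [0x9f, 0xb6, 0x9f, 0x21, 0x64, 0x7f, 0x3f, 0x3f]
t3 = [0x64, 0x21, 0x7f, 0x7f, 0x3f, 0x64, 0x3f, 0xdc]

RES = [ 0x64  0x21  0x7f  0x7f  0x3f  0x64  0x3f  0xdc ]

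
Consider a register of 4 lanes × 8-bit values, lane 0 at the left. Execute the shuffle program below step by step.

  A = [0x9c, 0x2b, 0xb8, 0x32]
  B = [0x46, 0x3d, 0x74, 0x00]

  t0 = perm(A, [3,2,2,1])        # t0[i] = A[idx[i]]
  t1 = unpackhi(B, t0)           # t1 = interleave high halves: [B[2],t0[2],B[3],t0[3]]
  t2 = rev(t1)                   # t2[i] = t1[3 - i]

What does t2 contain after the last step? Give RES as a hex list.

→ t0 |32|b8|b8|2b|
→ t1 |74|b8|00|2b|
→ t2 |2b|00|b8|74|

RES = [0x2b, 0x00, 0xb8, 0x74]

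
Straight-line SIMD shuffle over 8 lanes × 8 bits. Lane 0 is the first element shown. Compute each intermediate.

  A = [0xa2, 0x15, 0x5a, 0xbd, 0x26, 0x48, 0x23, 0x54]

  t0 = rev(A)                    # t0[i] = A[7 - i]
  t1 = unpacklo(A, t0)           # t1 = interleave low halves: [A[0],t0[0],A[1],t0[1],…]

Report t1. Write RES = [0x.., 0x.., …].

  t0: 54 23 48 26 bd 5a 15 a2
  t1: a2 54 15 23 5a 48 bd 26

RES = [0xa2, 0x54, 0x15, 0x23, 0x5a, 0x48, 0xbd, 0x26]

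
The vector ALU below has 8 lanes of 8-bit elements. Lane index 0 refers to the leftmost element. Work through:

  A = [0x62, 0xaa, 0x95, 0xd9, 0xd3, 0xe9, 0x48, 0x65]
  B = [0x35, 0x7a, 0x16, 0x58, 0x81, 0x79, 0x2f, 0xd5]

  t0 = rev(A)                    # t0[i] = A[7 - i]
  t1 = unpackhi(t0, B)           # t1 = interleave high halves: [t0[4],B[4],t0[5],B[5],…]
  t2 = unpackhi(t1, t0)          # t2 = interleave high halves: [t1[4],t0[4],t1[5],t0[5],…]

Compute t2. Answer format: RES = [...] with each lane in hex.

→ t0 |65|48|e9|d3|d9|95|aa|62|
→ t1 |d9|81|95|79|aa|2f|62|d5|
→ t2 |aa|d9|2f|95|62|aa|d5|62|

RES = [0xaa, 0xd9, 0x2f, 0x95, 0x62, 0xaa, 0xd5, 0x62]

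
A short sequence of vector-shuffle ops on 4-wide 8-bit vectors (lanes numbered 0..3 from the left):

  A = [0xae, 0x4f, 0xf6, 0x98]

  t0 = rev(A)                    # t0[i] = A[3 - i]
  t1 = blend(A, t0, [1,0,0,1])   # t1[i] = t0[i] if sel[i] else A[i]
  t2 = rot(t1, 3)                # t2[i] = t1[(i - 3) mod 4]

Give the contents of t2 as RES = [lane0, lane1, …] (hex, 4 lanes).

RES = [ 0x4f  0xf6  0xae  0x98 ]

→ t0 |98|f6|4f|ae|
→ t1 |98|4f|f6|ae|
→ t2 |4f|f6|ae|98|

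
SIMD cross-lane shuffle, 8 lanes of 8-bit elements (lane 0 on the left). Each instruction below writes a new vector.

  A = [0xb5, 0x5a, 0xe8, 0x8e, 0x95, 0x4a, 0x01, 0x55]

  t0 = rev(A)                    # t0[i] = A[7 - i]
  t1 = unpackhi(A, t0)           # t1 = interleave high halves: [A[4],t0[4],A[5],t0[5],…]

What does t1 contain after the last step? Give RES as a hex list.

RES = [0x95, 0x8e, 0x4a, 0xe8, 0x01, 0x5a, 0x55, 0xb5]

→ t0 |55|01|4a|95|8e|e8|5a|b5|
→ t1 |95|8e|4a|e8|01|5a|55|b5|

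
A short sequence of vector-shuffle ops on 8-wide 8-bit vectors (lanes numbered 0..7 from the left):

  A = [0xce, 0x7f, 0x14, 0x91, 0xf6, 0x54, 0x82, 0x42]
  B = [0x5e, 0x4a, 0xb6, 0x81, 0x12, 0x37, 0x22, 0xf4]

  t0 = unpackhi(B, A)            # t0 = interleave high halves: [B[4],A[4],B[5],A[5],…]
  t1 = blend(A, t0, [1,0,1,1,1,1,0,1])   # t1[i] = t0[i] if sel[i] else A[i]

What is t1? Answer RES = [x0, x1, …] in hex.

RES = [ 0x12  0x7f  0x37  0x54  0x22  0x82  0x82  0x42 ]

→ t0 |12|f6|37|54|22|82|f4|42|
→ t1 |12|7f|37|54|22|82|82|42|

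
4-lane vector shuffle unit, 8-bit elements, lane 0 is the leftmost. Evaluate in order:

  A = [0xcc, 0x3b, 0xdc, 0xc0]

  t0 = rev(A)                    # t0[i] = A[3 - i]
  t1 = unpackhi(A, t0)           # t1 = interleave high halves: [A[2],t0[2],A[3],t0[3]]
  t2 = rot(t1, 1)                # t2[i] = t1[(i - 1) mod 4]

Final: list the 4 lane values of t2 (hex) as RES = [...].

t0 = [0xc0, 0xdc, 0x3b, 0xcc]
t1 = [0xdc, 0x3b, 0xc0, 0xcc]
t2 = [0xcc, 0xdc, 0x3b, 0xc0]

RES = [ 0xcc  0xdc  0x3b  0xc0 ]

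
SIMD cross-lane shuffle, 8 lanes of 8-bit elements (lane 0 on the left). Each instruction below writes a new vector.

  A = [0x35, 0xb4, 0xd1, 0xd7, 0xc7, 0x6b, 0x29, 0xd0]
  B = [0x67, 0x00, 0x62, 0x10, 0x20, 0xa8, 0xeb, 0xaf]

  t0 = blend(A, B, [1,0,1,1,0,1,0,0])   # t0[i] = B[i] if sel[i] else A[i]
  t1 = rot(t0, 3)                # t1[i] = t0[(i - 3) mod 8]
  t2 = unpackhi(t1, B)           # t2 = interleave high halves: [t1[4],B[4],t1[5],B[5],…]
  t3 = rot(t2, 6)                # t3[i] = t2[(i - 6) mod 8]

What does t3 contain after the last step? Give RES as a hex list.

RES = [ 0x62  0xa8  0x10  0xeb  0xc7  0xaf  0xb4  0x20 ]

  t0: 67 b4 62 10 c7 a8 29 d0
  t1: a8 29 d0 67 b4 62 10 c7
  t2: b4 20 62 a8 10 eb c7 af
  t3: 62 a8 10 eb c7 af b4 20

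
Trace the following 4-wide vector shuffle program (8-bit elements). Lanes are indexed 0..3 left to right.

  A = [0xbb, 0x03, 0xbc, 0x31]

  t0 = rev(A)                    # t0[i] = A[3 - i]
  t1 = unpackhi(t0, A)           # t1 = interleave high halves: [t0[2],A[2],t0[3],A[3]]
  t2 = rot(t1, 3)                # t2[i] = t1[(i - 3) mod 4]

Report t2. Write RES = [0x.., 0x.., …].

  t0: 31 bc 03 bb
  t1: 03 bc bb 31
  t2: bc bb 31 03

RES = [ 0xbc  0xbb  0x31  0x03 ]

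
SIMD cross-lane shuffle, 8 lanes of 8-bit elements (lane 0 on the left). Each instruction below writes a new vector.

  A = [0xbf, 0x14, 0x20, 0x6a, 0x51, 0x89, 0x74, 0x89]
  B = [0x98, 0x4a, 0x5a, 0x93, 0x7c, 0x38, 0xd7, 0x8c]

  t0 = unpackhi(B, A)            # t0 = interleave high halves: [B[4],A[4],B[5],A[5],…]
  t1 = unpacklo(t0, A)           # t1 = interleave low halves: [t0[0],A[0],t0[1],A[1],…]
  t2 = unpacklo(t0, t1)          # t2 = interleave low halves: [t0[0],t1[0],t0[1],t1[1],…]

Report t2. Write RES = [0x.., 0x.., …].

  t0: 7c 51 38 89 d7 74 8c 89
  t1: 7c bf 51 14 38 20 89 6a
  t2: 7c 7c 51 bf 38 51 89 14

RES = [0x7c, 0x7c, 0x51, 0xbf, 0x38, 0x51, 0x89, 0x14]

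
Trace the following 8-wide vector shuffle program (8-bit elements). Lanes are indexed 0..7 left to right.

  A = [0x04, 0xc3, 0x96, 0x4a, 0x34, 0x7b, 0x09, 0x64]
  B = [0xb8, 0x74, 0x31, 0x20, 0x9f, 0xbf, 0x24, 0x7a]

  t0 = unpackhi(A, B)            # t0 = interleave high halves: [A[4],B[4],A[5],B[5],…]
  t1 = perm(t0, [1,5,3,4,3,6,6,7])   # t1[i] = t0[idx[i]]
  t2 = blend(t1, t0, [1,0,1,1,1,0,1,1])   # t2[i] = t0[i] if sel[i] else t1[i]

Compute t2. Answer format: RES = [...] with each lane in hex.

RES = [0x34, 0x24, 0x7b, 0xbf, 0x09, 0x64, 0x64, 0x7a]

→ t0 |34|9f|7b|bf|09|24|64|7a|
→ t1 |9f|24|bf|09|bf|64|64|7a|
→ t2 |34|24|7b|bf|09|64|64|7a|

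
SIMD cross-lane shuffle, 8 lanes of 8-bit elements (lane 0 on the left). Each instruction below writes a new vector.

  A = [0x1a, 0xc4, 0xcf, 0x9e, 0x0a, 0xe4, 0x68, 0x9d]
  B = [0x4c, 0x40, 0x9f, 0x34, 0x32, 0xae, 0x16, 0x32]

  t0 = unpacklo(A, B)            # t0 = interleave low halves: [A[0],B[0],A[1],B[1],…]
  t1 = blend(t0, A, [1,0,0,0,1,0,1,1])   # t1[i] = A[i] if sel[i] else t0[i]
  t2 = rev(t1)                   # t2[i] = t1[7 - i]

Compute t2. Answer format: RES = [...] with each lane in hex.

→ t0 |1a|4c|c4|40|cf|9f|9e|34|
→ t1 |1a|4c|c4|40|0a|9f|68|9d|
→ t2 |9d|68|9f|0a|40|c4|4c|1a|

RES = [ 0x9d  0x68  0x9f  0x0a  0x40  0xc4  0x4c  0x1a ]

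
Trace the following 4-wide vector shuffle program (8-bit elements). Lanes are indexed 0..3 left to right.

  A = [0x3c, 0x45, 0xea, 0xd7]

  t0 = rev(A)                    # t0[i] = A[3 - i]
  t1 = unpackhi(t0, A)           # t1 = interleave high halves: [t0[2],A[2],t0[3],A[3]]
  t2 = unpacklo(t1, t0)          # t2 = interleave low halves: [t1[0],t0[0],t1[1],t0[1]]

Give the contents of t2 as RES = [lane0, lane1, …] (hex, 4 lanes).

  t0: d7 ea 45 3c
  t1: 45 ea 3c d7
  t2: 45 d7 ea ea

RES = [ 0x45  0xd7  0xea  0xea ]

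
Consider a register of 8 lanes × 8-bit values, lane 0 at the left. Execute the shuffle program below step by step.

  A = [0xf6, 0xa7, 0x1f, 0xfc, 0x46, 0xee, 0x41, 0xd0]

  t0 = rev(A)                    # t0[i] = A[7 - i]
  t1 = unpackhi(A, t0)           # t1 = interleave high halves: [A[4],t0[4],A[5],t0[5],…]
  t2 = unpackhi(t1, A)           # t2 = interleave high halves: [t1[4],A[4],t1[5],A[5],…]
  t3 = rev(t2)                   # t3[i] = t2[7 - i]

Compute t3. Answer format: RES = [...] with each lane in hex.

RES = [0xd0, 0xf6, 0x41, 0xd0, 0xee, 0xa7, 0x46, 0x41]

  t0: d0 41 ee 46 fc 1f a7 f6
  t1: 46 fc ee 1f 41 a7 d0 f6
  t2: 41 46 a7 ee d0 41 f6 d0
  t3: d0 f6 41 d0 ee a7 46 41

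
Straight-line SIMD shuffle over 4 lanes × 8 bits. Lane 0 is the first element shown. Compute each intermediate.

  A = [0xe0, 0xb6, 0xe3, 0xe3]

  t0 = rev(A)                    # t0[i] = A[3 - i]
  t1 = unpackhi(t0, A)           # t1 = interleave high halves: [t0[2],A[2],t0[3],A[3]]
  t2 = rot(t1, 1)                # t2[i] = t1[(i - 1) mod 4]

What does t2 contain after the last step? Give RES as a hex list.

→ t0 |e3|e3|b6|e0|
→ t1 |b6|e3|e0|e3|
→ t2 |e3|b6|e3|e0|

RES = [0xe3, 0xb6, 0xe3, 0xe0]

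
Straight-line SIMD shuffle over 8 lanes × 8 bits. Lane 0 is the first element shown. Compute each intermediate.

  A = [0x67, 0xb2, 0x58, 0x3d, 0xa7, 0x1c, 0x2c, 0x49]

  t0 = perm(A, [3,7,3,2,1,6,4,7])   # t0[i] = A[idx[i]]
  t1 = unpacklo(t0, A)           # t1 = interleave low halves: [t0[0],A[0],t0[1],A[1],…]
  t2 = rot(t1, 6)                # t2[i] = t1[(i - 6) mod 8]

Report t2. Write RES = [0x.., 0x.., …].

→ t0 |3d|49|3d|58|b2|2c|a7|49|
→ t1 |3d|67|49|b2|3d|58|58|3d|
→ t2 |49|b2|3d|58|58|3d|3d|67|

RES = [ 0x49  0xb2  0x3d  0x58  0x58  0x3d  0x3d  0x67 ]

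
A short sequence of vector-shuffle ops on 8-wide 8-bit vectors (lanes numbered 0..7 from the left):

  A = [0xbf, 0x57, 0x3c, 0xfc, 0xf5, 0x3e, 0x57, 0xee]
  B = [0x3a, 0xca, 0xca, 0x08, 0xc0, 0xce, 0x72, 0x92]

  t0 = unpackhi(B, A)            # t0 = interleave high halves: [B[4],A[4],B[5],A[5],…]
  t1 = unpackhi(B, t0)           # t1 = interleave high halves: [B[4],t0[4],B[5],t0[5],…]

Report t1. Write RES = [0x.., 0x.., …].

RES = [0xc0, 0x72, 0xce, 0x57, 0x72, 0x92, 0x92, 0xee]

  t0: c0 f5 ce 3e 72 57 92 ee
  t1: c0 72 ce 57 72 92 92 ee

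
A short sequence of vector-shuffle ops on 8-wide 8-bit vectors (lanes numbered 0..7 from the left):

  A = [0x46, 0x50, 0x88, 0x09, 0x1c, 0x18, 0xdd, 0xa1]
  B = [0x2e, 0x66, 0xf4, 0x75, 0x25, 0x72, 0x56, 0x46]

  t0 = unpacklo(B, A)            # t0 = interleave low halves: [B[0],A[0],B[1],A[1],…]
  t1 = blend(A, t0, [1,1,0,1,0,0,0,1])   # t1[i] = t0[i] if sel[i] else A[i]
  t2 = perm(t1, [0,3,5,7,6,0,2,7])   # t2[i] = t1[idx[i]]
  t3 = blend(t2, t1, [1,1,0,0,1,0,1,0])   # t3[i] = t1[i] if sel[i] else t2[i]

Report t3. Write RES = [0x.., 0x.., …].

RES = [ 0x2e  0x46  0x18  0x09  0x1c  0x2e  0xdd  0x09 ]

  t0: 2e 46 66 50 f4 88 75 09
  t1: 2e 46 88 50 1c 18 dd 09
  t2: 2e 50 18 09 dd 2e 88 09
  t3: 2e 46 18 09 1c 2e dd 09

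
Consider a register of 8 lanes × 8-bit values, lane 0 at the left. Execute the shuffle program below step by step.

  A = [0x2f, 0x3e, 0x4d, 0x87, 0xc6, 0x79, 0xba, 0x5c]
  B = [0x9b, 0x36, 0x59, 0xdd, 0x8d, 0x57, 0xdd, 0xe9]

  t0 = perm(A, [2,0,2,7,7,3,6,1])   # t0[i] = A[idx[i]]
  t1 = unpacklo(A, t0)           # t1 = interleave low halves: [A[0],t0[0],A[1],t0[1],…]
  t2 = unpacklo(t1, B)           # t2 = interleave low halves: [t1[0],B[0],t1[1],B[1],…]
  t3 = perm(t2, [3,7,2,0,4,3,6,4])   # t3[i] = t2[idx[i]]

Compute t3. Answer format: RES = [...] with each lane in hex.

RES = [ 0x36  0xdd  0x4d  0x2f  0x3e  0x36  0x2f  0x3e ]

  t0: 4d 2f 4d 5c 5c 87 ba 3e
  t1: 2f 4d 3e 2f 4d 4d 87 5c
  t2: 2f 9b 4d 36 3e 59 2f dd
  t3: 36 dd 4d 2f 3e 36 2f 3e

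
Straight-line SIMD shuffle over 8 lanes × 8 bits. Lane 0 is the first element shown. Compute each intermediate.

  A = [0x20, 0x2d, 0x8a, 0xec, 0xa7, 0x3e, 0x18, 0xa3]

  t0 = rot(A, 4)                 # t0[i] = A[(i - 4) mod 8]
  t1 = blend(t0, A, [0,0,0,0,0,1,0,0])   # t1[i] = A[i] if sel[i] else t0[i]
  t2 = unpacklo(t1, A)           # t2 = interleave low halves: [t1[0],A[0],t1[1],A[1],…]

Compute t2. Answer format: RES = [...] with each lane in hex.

RES = [0xa7, 0x20, 0x3e, 0x2d, 0x18, 0x8a, 0xa3, 0xec]

  t0: a7 3e 18 a3 20 2d 8a ec
  t1: a7 3e 18 a3 20 3e 8a ec
  t2: a7 20 3e 2d 18 8a a3 ec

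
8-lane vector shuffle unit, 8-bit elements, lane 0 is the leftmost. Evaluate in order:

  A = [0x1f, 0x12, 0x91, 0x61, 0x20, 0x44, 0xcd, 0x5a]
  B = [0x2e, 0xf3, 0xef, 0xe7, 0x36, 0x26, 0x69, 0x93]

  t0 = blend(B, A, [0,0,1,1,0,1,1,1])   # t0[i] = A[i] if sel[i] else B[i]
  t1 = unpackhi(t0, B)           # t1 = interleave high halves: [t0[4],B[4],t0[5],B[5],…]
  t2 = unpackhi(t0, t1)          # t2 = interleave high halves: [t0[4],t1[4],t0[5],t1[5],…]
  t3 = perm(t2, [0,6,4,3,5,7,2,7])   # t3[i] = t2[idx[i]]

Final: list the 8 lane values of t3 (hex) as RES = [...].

RES = [ 0x36  0x5a  0xcd  0x69  0x5a  0x93  0x44  0x93 ]

→ t0 |2e|f3|91|61|36|44|cd|5a|
→ t1 |36|36|44|26|cd|69|5a|93|
→ t2 |36|cd|44|69|cd|5a|5a|93|
→ t3 |36|5a|cd|69|5a|93|44|93|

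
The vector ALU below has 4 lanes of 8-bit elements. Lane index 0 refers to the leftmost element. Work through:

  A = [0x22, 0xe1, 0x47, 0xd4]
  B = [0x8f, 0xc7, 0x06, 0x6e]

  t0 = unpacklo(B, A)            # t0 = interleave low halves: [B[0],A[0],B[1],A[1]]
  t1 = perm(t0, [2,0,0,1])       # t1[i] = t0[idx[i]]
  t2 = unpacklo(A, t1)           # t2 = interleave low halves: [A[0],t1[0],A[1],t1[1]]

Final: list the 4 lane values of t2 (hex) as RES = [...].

RES = [ 0x22  0xc7  0xe1  0x8f ]

  t0: 8f 22 c7 e1
  t1: c7 8f 8f 22
  t2: 22 c7 e1 8f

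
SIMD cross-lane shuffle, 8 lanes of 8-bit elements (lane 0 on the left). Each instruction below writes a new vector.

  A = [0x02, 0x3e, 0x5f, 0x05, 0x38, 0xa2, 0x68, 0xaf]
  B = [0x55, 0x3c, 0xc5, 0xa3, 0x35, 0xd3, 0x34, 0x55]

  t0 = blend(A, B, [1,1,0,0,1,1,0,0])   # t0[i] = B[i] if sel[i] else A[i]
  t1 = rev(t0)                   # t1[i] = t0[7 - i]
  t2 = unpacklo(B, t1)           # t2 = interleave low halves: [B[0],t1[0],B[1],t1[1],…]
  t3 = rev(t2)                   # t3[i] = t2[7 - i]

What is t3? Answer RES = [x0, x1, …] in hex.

t0 = [0x55, 0x3c, 0x5f, 0x05, 0x35, 0xd3, 0x68, 0xaf]
t1 = [0xaf, 0x68, 0xd3, 0x35, 0x05, 0x5f, 0x3c, 0x55]
t2 = [0x55, 0xaf, 0x3c, 0x68, 0xc5, 0xd3, 0xa3, 0x35]
t3 = [0x35, 0xa3, 0xd3, 0xc5, 0x68, 0x3c, 0xaf, 0x55]

RES = [0x35, 0xa3, 0xd3, 0xc5, 0x68, 0x3c, 0xaf, 0x55]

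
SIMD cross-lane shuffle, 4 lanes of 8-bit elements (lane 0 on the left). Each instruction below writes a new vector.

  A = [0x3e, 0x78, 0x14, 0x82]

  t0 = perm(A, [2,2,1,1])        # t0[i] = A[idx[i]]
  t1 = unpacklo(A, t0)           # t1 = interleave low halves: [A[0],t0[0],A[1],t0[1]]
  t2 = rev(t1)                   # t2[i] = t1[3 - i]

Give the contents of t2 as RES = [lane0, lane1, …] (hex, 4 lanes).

t0 = [0x14, 0x14, 0x78, 0x78]
t1 = [0x3e, 0x14, 0x78, 0x14]
t2 = [0x14, 0x78, 0x14, 0x3e]

RES = [ 0x14  0x78  0x14  0x3e ]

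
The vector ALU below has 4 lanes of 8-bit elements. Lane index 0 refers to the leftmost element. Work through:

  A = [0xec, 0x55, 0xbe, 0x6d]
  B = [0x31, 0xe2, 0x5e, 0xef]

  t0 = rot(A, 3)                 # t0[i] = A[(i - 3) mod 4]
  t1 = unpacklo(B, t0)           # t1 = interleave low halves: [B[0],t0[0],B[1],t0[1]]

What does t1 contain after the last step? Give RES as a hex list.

RES = [ 0x31  0x55  0xe2  0xbe ]

t0 = [0x55, 0xbe, 0x6d, 0xec]
t1 = [0x31, 0x55, 0xe2, 0xbe]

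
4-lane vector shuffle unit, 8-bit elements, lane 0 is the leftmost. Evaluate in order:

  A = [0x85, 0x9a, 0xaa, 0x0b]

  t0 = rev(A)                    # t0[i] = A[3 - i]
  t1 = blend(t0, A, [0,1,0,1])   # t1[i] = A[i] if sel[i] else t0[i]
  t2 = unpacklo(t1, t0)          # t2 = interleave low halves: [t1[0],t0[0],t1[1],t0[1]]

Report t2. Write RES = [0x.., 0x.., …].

RES = [ 0x0b  0x0b  0x9a  0xaa ]

  t0: 0b aa 9a 85
  t1: 0b 9a 9a 0b
  t2: 0b 0b 9a aa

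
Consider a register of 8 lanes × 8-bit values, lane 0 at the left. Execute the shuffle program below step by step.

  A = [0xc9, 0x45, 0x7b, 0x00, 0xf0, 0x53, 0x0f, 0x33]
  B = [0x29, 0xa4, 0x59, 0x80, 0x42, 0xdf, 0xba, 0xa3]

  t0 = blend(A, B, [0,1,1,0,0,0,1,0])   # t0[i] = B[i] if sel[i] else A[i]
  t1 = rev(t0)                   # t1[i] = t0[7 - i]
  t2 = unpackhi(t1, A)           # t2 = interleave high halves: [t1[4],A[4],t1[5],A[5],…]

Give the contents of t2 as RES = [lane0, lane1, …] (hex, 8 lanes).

  t0: c9 a4 59 00 f0 53 ba 33
  t1: 33 ba 53 f0 00 59 a4 c9
  t2: 00 f0 59 53 a4 0f c9 33

RES = [ 0x00  0xf0  0x59  0x53  0xa4  0x0f  0xc9  0x33 ]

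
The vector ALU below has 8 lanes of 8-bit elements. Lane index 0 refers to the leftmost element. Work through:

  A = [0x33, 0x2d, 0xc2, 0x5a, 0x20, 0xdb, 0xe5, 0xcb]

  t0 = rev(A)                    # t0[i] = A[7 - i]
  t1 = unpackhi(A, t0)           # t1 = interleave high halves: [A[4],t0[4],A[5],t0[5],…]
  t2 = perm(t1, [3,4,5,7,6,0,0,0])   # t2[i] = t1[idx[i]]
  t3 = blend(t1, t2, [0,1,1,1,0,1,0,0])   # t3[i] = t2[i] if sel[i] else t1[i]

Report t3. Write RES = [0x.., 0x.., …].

→ t0 |cb|e5|db|20|5a|c2|2d|33|
→ t1 |20|5a|db|c2|e5|2d|cb|33|
→ t2 |c2|e5|2d|33|cb|20|20|20|
→ t3 |20|e5|2d|33|e5|20|cb|33|

RES = [ 0x20  0xe5  0x2d  0x33  0xe5  0x20  0xcb  0x33 ]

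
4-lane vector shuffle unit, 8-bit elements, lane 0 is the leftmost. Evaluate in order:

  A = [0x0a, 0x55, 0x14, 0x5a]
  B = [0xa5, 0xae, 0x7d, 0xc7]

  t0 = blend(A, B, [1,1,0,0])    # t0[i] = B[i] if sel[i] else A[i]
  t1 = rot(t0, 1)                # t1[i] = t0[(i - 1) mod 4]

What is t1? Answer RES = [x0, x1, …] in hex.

RES = [ 0x5a  0xa5  0xae  0x14 ]

  t0: a5 ae 14 5a
  t1: 5a a5 ae 14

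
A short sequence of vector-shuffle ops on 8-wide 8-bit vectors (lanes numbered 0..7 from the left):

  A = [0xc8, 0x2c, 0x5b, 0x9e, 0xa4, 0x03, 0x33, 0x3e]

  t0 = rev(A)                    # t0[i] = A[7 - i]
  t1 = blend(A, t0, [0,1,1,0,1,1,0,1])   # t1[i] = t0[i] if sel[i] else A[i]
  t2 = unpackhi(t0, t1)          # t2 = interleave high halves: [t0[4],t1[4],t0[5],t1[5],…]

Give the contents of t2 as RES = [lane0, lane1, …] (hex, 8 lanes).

RES = [ 0x9e  0x9e  0x5b  0x5b  0x2c  0x33  0xc8  0xc8 ]

t0 = [0x3e, 0x33, 0x03, 0xa4, 0x9e, 0x5b, 0x2c, 0xc8]
t1 = [0xc8, 0x33, 0x03, 0x9e, 0x9e, 0x5b, 0x33, 0xc8]
t2 = [0x9e, 0x9e, 0x5b, 0x5b, 0x2c, 0x33, 0xc8, 0xc8]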